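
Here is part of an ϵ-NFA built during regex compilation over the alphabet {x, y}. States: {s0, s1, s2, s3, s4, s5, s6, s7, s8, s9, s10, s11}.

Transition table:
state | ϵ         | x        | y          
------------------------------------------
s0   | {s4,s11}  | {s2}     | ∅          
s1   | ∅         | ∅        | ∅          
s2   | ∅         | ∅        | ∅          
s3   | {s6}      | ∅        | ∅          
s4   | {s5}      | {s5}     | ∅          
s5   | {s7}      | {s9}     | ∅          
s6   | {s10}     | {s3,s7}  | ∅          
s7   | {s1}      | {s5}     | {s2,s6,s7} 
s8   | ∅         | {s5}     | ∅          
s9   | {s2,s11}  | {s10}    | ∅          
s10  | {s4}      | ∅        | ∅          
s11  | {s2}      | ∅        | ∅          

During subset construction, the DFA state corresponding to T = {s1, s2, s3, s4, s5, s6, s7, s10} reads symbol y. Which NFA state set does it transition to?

{s1, s2, s4, s5, s6, s7, s10}

s7 on y → {s2, s6, s7}.
No y-transition from s1, s2, s3, s4, s5, s6, s10.
Union after reading y: {s2, s6, s7}.
Now take the ϵ-closure:
From s6 via ϵ: add s10.
From s7 via ϵ: add s1.
From s10 via ϵ: add s4.
From s4 via ϵ: add s5.
No new states can be added; the closed set is {s1, s2, s4, s5, s6, s7, s10}.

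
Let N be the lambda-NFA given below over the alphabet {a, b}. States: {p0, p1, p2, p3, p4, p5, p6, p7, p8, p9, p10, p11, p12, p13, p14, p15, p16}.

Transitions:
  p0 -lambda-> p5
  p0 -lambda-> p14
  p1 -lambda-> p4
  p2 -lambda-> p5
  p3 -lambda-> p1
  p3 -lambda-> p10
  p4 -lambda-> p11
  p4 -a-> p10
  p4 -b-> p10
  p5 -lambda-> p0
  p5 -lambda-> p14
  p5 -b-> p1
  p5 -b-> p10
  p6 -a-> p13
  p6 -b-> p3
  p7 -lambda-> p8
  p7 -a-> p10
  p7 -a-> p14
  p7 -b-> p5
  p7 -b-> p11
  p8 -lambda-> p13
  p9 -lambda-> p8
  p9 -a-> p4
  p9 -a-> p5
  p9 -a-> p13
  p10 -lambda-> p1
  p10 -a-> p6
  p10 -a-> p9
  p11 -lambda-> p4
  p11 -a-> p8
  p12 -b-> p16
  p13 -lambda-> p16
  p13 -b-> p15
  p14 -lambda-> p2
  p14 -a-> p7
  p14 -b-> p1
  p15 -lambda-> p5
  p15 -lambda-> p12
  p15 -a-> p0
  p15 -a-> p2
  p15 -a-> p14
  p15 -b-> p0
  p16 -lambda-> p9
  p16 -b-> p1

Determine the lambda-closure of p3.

Start with {p3}.
From p3 via lambda: add p1, p10.
From p1 via lambda: add p4.
From p4 via lambda: add p11.
No new states can be added; the closed set is {p1, p3, p4, p10, p11}.

{p1, p3, p4, p10, p11}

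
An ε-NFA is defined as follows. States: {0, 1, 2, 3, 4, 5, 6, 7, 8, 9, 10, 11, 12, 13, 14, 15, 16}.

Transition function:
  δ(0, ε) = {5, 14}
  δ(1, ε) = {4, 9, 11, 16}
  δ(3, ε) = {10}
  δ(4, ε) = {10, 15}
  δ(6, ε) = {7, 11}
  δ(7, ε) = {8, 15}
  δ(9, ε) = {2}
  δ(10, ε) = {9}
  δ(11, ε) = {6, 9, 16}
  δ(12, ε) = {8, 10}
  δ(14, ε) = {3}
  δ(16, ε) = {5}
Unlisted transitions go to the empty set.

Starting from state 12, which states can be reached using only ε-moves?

{2, 8, 9, 10, 12}

Start with {12}.
From 12 via ε: add 8, 10.
From 10 via ε: add 9.
From 9 via ε: add 2.
No new states can be added; the closed set is {2, 8, 9, 10, 12}.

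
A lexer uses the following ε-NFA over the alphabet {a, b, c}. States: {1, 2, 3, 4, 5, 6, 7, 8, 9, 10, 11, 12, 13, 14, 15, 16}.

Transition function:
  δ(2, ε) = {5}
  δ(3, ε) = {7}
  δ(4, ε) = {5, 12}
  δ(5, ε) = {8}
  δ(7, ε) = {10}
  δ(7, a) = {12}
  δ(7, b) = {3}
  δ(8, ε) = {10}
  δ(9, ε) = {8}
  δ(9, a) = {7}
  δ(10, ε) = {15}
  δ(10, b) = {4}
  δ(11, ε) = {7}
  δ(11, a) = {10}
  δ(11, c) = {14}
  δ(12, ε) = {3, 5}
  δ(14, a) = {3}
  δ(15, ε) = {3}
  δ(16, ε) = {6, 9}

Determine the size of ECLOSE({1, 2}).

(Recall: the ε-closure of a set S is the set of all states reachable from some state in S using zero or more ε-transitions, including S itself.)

Start with {1, 2}.
From 2 via ε: add 5.
From 5 via ε: add 8.
From 8 via ε: add 10.
From 10 via ε: add 15.
From 15 via ε: add 3.
From 3 via ε: add 7.
ε-closure = {1, 2, 3, 5, 7, 8, 10, 15}, which has 8 states.

8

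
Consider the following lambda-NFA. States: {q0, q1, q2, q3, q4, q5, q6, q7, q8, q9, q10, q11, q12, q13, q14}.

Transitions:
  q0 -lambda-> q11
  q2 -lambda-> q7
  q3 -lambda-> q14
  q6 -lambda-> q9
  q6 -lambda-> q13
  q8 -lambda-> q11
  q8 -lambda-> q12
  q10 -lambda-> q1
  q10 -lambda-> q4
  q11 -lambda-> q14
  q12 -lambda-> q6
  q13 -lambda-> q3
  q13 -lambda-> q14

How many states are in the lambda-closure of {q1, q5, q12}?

Start with {q1, q5, q12}.
From q12 via lambda: add q6.
From q6 via lambda: add q9, q13.
From q13 via lambda: add q3, q14.
lambda-closure = {q1, q3, q5, q6, q9, q12, q13, q14}, which has 8 states.

8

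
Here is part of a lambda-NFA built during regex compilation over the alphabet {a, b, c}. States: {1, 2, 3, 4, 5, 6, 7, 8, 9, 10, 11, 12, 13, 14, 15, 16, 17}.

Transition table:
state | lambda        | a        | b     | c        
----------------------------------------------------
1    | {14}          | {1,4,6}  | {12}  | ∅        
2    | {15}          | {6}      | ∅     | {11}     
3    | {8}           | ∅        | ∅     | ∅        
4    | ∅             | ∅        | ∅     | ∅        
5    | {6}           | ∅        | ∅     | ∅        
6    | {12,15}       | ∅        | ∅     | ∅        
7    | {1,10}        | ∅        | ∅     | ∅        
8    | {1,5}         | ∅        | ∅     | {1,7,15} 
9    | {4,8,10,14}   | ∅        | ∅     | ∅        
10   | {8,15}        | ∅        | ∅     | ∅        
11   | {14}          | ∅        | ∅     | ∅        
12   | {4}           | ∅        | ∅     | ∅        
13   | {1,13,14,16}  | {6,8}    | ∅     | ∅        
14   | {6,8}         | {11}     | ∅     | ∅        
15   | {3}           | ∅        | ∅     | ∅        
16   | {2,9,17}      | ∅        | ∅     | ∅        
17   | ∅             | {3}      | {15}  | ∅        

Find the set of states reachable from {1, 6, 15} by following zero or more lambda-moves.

{1, 3, 4, 5, 6, 8, 12, 14, 15}

Start with {1, 6, 15}.
From 1 via lambda: add 14.
From 6 via lambda: add 12.
From 15 via lambda: add 3.
From 3 via lambda: add 8.
From 12 via lambda: add 4.
From 8 via lambda: add 5.
No new states can be added; the closed set is {1, 3, 4, 5, 6, 8, 12, 14, 15}.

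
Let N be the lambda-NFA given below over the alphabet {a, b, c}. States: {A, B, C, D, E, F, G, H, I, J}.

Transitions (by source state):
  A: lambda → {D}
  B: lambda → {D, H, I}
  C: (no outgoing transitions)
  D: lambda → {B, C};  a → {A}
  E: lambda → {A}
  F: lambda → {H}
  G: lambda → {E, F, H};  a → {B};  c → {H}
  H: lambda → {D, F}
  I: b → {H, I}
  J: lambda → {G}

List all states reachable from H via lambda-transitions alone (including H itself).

Start with {H}.
From H via lambda: add D, F.
From D via lambda: add B, C.
From B via lambda: add I.
No new states can be added; the closed set is {B, C, D, F, H, I}.

{B, C, D, F, H, I}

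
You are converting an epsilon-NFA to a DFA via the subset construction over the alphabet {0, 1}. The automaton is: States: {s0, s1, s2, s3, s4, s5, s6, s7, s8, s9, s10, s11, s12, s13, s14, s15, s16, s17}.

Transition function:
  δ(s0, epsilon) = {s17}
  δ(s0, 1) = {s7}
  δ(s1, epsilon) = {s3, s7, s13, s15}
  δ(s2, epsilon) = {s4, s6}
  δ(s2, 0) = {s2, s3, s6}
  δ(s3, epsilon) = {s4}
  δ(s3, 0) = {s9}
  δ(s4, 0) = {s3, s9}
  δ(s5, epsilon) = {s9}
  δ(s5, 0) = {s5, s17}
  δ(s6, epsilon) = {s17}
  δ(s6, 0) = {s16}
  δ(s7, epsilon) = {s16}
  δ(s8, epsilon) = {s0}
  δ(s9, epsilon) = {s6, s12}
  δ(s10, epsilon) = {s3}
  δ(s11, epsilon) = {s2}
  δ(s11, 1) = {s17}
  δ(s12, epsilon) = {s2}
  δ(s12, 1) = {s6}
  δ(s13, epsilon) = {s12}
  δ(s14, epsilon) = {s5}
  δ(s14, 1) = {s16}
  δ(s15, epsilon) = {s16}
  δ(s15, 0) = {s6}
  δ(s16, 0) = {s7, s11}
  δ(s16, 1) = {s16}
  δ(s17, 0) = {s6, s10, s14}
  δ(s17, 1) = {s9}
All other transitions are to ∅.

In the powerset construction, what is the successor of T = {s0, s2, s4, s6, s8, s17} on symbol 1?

s0 on 1 → {s7}.
s17 on 1 → {s9}.
No 1-transition from s2, s4, s6, s8.
Union after reading 1: {s7, s9}.
Now take the epsilon-closure:
From s7 via epsilon: add s16.
From s9 via epsilon: add s6, s12.
From s6 via epsilon: add s17.
From s12 via epsilon: add s2.
From s2 via epsilon: add s4.
No new states can be added; the closed set is {s2, s4, s6, s7, s9, s12, s16, s17}.

{s2, s4, s6, s7, s9, s12, s16, s17}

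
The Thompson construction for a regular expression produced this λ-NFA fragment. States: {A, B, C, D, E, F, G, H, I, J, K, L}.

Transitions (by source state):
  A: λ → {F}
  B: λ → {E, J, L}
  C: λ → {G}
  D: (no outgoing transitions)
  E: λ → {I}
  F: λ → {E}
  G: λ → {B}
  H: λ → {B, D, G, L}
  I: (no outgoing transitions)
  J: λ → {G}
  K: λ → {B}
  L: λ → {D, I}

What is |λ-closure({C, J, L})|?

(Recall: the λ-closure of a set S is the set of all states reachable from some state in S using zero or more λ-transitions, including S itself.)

Start with {C, J, L}.
From C via λ: add G.
From L via λ: add D, I.
From G via λ: add B.
From B via λ: add E.
λ-closure = {B, C, D, E, G, I, J, L}, which has 8 states.

8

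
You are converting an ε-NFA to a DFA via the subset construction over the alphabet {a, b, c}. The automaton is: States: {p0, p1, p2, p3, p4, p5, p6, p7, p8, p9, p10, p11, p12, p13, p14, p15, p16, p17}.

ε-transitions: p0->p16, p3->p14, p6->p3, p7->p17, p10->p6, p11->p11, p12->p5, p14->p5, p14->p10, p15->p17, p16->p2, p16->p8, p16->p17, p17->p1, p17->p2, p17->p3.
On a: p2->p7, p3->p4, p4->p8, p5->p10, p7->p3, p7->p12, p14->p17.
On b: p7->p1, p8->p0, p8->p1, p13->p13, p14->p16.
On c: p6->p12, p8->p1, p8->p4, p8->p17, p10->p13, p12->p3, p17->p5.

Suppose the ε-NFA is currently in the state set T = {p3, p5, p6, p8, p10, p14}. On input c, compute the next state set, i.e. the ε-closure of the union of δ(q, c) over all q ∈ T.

p6 on c → {p12}.
p8 on c → {p1, p4, p17}.
p10 on c → {p13}.
No c-transition from p3, p5, p14.
Union after reading c: {p1, p4, p12, p13, p17}.
Now take the ε-closure:
From p12 via ε: add p5.
From p17 via ε: add p2, p3.
From p3 via ε: add p14.
From p14 via ε: add p10.
From p10 via ε: add p6.
No new states can be added; the closed set is {p1, p2, p3, p4, p5, p6, p10, p12, p13, p14, p17}.

{p1, p2, p3, p4, p5, p6, p10, p12, p13, p14, p17}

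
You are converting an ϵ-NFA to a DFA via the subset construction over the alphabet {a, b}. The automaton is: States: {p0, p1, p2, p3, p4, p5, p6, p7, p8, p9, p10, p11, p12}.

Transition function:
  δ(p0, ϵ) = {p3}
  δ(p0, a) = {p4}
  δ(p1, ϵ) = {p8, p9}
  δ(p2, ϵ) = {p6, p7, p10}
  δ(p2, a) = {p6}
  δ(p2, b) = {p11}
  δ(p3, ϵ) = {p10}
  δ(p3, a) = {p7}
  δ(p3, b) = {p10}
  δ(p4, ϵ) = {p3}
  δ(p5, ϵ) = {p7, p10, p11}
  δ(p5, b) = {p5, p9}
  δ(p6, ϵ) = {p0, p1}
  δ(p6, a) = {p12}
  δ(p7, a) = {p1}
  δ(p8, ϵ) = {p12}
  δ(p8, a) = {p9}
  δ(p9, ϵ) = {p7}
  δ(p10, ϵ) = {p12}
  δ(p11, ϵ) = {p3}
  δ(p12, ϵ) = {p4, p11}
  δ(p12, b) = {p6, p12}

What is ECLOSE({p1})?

Start with {p1}.
From p1 via ϵ: add p8, p9.
From p8 via ϵ: add p12.
From p9 via ϵ: add p7.
From p12 via ϵ: add p4, p11.
From p4 via ϵ: add p3.
From p3 via ϵ: add p10.
No new states can be added; the closed set is {p1, p3, p4, p7, p8, p9, p10, p11, p12}.

{p1, p3, p4, p7, p8, p9, p10, p11, p12}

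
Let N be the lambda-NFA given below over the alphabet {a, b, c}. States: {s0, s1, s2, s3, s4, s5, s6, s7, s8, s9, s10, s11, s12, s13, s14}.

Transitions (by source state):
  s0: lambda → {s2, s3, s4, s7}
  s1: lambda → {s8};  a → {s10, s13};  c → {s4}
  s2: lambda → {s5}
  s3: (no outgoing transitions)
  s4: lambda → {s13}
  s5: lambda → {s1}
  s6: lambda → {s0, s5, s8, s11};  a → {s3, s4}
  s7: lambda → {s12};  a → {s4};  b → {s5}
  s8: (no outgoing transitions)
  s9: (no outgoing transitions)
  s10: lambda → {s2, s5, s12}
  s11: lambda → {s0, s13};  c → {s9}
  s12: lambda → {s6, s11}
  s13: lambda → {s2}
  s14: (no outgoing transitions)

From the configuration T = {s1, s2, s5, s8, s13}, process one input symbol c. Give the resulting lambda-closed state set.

s1 on c → {s4}.
No c-transition from s2, s5, s8, s13.
Union after reading c: {s4}.
Now take the lambda-closure:
From s4 via lambda: add s13.
From s13 via lambda: add s2.
From s2 via lambda: add s5.
From s5 via lambda: add s1.
From s1 via lambda: add s8.
No new states can be added; the closed set is {s1, s2, s4, s5, s8, s13}.

{s1, s2, s4, s5, s8, s13}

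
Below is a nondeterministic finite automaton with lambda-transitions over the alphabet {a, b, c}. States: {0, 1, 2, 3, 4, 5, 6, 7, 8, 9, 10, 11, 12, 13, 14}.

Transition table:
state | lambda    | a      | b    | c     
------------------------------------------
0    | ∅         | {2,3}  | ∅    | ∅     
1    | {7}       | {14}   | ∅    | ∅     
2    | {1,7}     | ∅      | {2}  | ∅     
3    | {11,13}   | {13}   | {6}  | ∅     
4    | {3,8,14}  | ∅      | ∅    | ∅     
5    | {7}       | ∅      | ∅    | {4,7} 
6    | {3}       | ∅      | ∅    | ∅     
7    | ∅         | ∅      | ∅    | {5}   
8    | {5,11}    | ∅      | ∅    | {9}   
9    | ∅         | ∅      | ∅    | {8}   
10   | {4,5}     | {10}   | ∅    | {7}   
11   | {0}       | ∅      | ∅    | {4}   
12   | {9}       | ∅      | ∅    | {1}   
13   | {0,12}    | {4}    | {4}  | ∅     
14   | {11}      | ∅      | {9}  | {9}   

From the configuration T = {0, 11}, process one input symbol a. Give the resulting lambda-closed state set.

{0, 1, 2, 3, 7, 9, 11, 12, 13}

0 on a → {2, 3}.
No a-transition from 11.
Union after reading a: {2, 3}.
Now take the lambda-closure:
From 2 via lambda: add 1, 7.
From 3 via lambda: add 11, 13.
From 11 via lambda: add 0.
From 13 via lambda: add 12.
From 12 via lambda: add 9.
No new states can be added; the closed set is {0, 1, 2, 3, 7, 9, 11, 12, 13}.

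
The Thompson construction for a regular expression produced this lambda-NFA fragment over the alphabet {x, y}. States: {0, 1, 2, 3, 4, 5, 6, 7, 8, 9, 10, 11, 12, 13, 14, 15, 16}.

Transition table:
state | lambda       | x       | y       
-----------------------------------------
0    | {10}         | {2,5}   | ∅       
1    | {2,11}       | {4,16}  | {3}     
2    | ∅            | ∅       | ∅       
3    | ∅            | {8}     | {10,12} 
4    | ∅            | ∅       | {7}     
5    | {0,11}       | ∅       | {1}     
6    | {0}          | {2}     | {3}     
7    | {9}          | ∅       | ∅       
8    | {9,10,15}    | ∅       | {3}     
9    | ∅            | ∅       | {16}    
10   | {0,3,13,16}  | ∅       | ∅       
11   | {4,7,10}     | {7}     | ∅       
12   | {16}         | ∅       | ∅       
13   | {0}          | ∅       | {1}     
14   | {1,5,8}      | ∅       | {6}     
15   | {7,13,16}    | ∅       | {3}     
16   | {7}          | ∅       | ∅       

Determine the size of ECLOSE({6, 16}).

8

Start with {6, 16}.
From 6 via lambda: add 0.
From 16 via lambda: add 7.
From 0 via lambda: add 10.
From 7 via lambda: add 9.
From 10 via lambda: add 3, 13.
lambda-closure = {0, 3, 6, 7, 9, 10, 13, 16}, which has 8 states.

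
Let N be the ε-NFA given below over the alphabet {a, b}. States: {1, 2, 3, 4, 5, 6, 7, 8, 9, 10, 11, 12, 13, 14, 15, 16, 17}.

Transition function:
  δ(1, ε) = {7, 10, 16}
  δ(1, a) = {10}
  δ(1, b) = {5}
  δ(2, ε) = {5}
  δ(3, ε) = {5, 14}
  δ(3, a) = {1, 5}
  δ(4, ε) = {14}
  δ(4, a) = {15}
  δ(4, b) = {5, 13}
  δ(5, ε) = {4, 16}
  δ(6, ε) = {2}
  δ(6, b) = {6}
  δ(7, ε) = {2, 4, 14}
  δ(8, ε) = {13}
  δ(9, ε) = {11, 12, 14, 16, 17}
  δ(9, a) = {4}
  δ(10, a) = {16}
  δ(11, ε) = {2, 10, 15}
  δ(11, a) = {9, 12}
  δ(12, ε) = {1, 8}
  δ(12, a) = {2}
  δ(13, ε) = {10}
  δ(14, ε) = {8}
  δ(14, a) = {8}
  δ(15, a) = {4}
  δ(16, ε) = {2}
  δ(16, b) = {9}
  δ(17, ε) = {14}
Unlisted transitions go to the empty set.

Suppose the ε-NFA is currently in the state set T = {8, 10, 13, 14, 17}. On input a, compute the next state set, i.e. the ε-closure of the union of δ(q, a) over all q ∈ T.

10 on a → {16}.
14 on a → {8}.
No a-transition from 8, 13, 17.
Union after reading a: {8, 16}.
Now take the ε-closure:
From 8 via ε: add 13.
From 16 via ε: add 2.
From 2 via ε: add 5.
From 13 via ε: add 10.
From 5 via ε: add 4.
From 4 via ε: add 14.
No new states can be added; the closed set is {2, 4, 5, 8, 10, 13, 14, 16}.

{2, 4, 5, 8, 10, 13, 14, 16}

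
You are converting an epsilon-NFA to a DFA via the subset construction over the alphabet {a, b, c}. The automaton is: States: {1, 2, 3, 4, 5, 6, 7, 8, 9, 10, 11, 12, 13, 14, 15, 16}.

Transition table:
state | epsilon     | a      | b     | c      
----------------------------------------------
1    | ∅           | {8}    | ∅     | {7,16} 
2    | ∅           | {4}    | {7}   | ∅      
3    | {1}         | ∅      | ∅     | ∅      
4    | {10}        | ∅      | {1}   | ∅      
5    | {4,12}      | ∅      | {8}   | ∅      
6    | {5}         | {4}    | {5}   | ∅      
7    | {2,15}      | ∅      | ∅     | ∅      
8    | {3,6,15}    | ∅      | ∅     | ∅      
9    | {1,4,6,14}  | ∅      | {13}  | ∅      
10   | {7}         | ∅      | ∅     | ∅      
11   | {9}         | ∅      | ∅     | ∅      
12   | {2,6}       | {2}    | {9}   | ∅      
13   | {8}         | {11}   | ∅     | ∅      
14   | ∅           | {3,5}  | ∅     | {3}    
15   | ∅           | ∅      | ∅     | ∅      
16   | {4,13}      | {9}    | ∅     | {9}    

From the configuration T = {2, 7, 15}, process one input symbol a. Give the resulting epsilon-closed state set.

2 on a → {4}.
No a-transition from 7, 15.
Union after reading a: {4}.
Now take the epsilon-closure:
From 4 via epsilon: add 10.
From 10 via epsilon: add 7.
From 7 via epsilon: add 2, 15.
No new states can be added; the closed set is {2, 4, 7, 10, 15}.

{2, 4, 7, 10, 15}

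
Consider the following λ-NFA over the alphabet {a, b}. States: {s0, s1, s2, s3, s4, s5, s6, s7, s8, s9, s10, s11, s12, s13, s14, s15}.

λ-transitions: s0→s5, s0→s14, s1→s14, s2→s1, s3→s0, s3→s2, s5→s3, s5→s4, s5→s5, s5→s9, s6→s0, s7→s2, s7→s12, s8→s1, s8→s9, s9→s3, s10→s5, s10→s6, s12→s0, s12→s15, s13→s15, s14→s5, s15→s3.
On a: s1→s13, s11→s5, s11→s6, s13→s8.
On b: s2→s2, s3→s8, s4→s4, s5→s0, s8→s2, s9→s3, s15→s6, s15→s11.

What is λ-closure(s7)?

Start with {s7}.
From s7 via λ: add s2, s12.
From s2 via λ: add s1.
From s12 via λ: add s0, s15.
From s0 via λ: add s5, s14.
From s15 via λ: add s3.
From s5 via λ: add s4, s9.
No new states can be added; the closed set is {s0, s1, s2, s3, s4, s5, s7, s9, s12, s14, s15}.

{s0, s1, s2, s3, s4, s5, s7, s9, s12, s14, s15}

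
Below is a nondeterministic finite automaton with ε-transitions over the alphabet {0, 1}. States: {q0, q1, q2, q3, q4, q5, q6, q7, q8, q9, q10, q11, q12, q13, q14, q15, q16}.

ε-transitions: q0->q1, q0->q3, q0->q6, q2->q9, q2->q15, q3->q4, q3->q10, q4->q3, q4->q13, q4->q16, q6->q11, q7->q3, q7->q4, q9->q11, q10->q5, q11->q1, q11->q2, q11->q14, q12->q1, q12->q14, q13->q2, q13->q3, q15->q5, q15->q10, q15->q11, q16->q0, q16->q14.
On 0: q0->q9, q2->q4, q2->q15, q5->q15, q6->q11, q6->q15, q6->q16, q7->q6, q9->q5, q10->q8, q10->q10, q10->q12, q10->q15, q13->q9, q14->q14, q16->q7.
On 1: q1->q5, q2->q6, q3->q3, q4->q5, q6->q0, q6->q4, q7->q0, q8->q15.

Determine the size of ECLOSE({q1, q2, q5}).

8

Start with {q1, q2, q5}.
From q2 via ε: add q9, q15.
From q9 via ε: add q11.
From q15 via ε: add q10.
From q11 via ε: add q14.
ε-closure = {q1, q2, q5, q9, q10, q11, q14, q15}, which has 8 states.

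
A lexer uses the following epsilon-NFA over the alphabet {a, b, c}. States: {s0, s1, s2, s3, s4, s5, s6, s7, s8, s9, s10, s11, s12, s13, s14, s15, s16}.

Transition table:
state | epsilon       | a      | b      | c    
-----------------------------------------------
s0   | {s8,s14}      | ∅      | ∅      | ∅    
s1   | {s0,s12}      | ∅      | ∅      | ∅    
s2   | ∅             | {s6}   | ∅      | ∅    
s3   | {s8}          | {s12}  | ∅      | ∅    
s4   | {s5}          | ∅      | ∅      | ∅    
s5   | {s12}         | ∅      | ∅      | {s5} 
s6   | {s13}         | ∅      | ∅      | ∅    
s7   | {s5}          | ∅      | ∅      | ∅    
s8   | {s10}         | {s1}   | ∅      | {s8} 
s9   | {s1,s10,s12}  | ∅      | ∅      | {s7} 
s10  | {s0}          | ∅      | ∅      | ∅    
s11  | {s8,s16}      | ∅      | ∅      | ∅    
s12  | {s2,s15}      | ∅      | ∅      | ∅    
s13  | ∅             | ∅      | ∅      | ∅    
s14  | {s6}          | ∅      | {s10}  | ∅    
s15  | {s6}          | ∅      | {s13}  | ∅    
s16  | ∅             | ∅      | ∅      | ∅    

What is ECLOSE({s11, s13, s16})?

{s0, s6, s8, s10, s11, s13, s14, s16}

Start with {s11, s13, s16}.
From s11 via epsilon: add s8.
From s8 via epsilon: add s10.
From s10 via epsilon: add s0.
From s0 via epsilon: add s14.
From s14 via epsilon: add s6.
No new states can be added; the closed set is {s0, s6, s8, s10, s11, s13, s14, s16}.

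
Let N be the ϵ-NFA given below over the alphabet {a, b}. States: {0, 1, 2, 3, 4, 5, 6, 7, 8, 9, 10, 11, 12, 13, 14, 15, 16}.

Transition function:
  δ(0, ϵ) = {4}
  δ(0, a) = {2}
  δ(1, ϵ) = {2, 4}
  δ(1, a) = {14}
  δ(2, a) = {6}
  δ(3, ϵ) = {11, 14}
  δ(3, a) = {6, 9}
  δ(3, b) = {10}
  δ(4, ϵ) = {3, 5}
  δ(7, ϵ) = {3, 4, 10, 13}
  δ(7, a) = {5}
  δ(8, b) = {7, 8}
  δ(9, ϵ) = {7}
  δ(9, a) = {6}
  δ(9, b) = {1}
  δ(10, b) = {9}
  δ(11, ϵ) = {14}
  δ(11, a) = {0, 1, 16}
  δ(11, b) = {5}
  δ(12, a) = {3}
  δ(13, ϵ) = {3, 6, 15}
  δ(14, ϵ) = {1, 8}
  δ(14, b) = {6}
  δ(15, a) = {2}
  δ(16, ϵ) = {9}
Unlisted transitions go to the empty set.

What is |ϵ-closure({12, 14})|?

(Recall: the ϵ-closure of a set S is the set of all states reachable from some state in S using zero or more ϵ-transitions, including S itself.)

9

Start with {12, 14}.
From 14 via ϵ: add 1, 8.
From 1 via ϵ: add 2, 4.
From 4 via ϵ: add 3, 5.
From 3 via ϵ: add 11.
ϵ-closure = {1, 2, 3, 4, 5, 8, 11, 12, 14}, which has 9 states.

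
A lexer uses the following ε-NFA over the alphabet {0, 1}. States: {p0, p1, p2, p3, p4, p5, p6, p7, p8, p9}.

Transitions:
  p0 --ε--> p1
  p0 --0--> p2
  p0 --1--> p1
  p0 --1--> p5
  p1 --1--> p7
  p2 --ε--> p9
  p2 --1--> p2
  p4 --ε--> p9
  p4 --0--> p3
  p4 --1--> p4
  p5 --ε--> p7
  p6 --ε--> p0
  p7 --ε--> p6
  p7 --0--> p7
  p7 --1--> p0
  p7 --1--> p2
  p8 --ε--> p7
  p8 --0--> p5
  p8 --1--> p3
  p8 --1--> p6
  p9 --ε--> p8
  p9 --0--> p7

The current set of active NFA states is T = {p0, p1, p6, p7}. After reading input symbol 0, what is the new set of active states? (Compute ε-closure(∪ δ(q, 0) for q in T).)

p0 on 0 → {p2}.
p7 on 0 → {p7}.
No 0-transition from p1, p6.
Union after reading 0: {p2, p7}.
Now take the ε-closure:
From p2 via ε: add p9.
From p7 via ε: add p6.
From p6 via ε: add p0.
From p9 via ε: add p8.
From p0 via ε: add p1.
No new states can be added; the closed set is {p0, p1, p2, p6, p7, p8, p9}.

{p0, p1, p2, p6, p7, p8, p9}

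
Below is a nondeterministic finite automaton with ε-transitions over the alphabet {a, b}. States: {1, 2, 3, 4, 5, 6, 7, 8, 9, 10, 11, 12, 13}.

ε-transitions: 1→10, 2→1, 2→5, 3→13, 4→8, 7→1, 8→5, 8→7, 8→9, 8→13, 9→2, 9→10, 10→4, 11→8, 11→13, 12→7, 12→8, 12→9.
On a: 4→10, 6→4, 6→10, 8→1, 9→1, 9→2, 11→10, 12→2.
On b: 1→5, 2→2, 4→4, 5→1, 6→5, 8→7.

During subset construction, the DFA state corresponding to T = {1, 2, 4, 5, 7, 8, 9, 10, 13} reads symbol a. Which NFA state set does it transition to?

{1, 2, 4, 5, 7, 8, 9, 10, 13}

4 on a → {10}.
8 on a → {1}.
9 on a → {1, 2}.
No a-transition from 1, 2, 5, 7, 10, 13.
Union after reading a: {1, 2, 10}.
Now take the ε-closure:
From 2 via ε: add 5.
From 10 via ε: add 4.
From 4 via ε: add 8.
From 8 via ε: add 7, 9, 13.
No new states can be added; the closed set is {1, 2, 4, 5, 7, 8, 9, 10, 13}.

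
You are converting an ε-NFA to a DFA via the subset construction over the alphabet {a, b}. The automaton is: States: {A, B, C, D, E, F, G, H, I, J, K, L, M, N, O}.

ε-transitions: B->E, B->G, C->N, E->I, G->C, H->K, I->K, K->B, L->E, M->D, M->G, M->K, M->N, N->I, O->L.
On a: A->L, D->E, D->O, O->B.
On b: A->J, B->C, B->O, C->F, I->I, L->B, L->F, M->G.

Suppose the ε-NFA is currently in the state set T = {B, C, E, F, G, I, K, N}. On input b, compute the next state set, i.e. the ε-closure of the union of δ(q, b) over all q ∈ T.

B on b → {C, O}.
C on b → {F}.
I on b → {I}.
No b-transition from E, F, G, K, N.
Union after reading b: {C, F, I, O}.
Now take the ε-closure:
From C via ε: add N.
From I via ε: add K.
From O via ε: add L.
From K via ε: add B.
From L via ε: add E.
From B via ε: add G.
No new states can be added; the closed set is {B, C, E, F, G, I, K, L, N, O}.

{B, C, E, F, G, I, K, L, N, O}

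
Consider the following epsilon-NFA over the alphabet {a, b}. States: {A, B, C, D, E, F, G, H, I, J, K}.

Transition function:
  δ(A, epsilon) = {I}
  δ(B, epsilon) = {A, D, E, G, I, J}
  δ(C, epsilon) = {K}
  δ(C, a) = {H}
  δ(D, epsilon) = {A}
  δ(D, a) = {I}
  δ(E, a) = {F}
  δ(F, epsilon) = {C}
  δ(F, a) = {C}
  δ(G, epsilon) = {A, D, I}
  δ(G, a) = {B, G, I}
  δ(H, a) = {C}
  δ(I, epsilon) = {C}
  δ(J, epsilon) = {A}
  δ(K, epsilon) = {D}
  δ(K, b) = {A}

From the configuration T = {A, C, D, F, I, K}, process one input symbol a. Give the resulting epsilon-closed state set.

{A, C, D, H, I, K}

C on a → {H}.
D on a → {I}.
F on a → {C}.
No a-transition from A, I, K.
Union after reading a: {C, H, I}.
Now take the epsilon-closure:
From C via epsilon: add K.
From K via epsilon: add D.
From D via epsilon: add A.
No new states can be added; the closed set is {A, C, D, H, I, K}.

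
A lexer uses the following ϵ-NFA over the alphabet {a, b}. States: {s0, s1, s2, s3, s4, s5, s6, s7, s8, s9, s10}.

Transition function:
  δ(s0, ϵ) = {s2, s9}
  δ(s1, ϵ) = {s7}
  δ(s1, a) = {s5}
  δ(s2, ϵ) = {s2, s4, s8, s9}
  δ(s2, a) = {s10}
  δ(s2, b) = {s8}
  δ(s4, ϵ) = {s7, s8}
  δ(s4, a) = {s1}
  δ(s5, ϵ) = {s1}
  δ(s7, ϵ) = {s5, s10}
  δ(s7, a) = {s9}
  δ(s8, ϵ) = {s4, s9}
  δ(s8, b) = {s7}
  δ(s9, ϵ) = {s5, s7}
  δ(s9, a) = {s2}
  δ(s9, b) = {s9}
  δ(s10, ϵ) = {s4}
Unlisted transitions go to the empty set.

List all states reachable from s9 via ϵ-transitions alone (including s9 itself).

{s1, s4, s5, s7, s8, s9, s10}

Start with {s9}.
From s9 via ϵ: add s5, s7.
From s5 via ϵ: add s1.
From s7 via ϵ: add s10.
From s10 via ϵ: add s4.
From s4 via ϵ: add s8.
No new states can be added; the closed set is {s1, s4, s5, s7, s8, s9, s10}.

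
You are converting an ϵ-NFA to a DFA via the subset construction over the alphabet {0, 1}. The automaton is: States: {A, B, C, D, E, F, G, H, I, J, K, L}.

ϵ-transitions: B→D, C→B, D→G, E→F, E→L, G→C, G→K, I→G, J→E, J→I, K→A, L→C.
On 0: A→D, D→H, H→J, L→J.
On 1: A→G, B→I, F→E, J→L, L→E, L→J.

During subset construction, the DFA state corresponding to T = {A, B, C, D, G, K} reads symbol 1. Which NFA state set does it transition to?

{A, B, C, D, G, I, K}

A on 1 → {G}.
B on 1 → {I}.
No 1-transition from C, D, G, K.
Union after reading 1: {G, I}.
Now take the ϵ-closure:
From G via ϵ: add C, K.
From C via ϵ: add B.
From K via ϵ: add A.
From B via ϵ: add D.
No new states can be added; the closed set is {A, B, C, D, G, I, K}.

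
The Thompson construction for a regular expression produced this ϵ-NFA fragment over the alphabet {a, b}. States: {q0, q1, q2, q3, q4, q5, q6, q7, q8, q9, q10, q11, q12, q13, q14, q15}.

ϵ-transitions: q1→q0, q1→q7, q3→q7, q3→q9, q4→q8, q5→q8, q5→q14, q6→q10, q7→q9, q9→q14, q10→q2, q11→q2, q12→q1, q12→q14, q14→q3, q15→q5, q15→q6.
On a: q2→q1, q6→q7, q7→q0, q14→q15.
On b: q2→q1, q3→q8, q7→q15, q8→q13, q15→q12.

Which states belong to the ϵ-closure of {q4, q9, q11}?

{q2, q3, q4, q7, q8, q9, q11, q14}

Start with {q4, q9, q11}.
From q4 via ϵ: add q8.
From q9 via ϵ: add q14.
From q11 via ϵ: add q2.
From q14 via ϵ: add q3.
From q3 via ϵ: add q7.
No new states can be added; the closed set is {q2, q3, q4, q7, q8, q9, q11, q14}.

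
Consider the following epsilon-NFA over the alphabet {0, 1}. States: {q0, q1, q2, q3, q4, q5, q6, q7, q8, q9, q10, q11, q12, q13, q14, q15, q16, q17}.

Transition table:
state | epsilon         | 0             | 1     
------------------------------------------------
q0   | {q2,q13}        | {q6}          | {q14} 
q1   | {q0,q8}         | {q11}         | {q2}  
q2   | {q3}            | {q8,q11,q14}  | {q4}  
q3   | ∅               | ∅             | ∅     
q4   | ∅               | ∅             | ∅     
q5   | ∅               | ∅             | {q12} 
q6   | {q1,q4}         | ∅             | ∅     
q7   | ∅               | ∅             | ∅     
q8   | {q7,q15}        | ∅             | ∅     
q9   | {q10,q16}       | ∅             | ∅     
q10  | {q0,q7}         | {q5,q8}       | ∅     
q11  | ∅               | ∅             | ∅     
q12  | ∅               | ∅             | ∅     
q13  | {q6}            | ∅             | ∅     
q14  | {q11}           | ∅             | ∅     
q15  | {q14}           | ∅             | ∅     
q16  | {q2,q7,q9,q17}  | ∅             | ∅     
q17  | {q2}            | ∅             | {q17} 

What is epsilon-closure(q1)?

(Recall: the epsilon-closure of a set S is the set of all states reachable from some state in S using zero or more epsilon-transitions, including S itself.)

{q0, q1, q2, q3, q4, q6, q7, q8, q11, q13, q14, q15}

Start with {q1}.
From q1 via epsilon: add q0, q8.
From q0 via epsilon: add q2, q13.
From q8 via epsilon: add q7, q15.
From q2 via epsilon: add q3.
From q13 via epsilon: add q6.
From q15 via epsilon: add q14.
From q6 via epsilon: add q4.
From q14 via epsilon: add q11.
No new states can be added; the closed set is {q0, q1, q2, q3, q4, q6, q7, q8, q11, q13, q14, q15}.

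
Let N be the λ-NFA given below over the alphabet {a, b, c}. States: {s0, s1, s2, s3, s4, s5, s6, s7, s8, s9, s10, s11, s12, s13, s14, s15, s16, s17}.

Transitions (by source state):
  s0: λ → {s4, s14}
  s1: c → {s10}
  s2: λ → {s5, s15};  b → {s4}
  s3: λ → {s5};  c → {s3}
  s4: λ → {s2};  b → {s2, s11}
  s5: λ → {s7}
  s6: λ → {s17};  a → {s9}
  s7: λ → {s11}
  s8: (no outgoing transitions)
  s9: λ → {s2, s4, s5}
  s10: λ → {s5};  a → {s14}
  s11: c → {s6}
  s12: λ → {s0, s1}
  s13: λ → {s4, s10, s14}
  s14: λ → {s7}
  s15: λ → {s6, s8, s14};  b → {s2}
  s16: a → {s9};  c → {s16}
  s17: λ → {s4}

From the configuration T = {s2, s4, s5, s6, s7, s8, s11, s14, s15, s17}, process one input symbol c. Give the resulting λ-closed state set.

s11 on c → {s6}.
No c-transition from s2, s4, s5, s6, s7, s8, s14, s15, s17.
Union after reading c: {s6}.
Now take the λ-closure:
From s6 via λ: add s17.
From s17 via λ: add s4.
From s4 via λ: add s2.
From s2 via λ: add s5, s15.
From s5 via λ: add s7.
From s15 via λ: add s8, s14.
From s7 via λ: add s11.
No new states can be added; the closed set is {s2, s4, s5, s6, s7, s8, s11, s14, s15, s17}.

{s2, s4, s5, s6, s7, s8, s11, s14, s15, s17}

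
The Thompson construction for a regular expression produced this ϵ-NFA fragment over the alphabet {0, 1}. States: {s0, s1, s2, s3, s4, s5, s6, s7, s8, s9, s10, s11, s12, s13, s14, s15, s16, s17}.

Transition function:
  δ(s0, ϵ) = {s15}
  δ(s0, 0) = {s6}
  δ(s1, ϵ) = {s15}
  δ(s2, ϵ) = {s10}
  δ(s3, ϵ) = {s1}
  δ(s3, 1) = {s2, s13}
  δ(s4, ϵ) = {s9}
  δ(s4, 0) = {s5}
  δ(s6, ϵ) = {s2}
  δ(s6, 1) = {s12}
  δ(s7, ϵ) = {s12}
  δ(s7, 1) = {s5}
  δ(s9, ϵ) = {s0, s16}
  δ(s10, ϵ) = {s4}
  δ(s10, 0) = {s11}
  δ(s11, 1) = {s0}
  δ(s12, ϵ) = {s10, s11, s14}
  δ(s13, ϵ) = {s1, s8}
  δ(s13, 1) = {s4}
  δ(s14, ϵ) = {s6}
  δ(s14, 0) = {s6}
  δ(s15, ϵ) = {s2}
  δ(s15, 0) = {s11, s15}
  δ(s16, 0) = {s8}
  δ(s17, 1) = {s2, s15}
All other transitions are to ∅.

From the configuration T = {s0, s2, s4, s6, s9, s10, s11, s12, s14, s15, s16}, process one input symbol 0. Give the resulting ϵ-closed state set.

{s0, s2, s4, s5, s6, s8, s9, s10, s11, s15, s16}

s0 on 0 → {s6}.
s4 on 0 → {s5}.
s10 on 0 → {s11}.
s14 on 0 → {s6}.
s15 on 0 → {s11, s15}.
s16 on 0 → {s8}.
No 0-transition from s2, s6, s9, s11, s12.
Union after reading 0: {s5, s6, s8, s11, s15}.
Now take the ϵ-closure:
From s6 via ϵ: add s2.
From s2 via ϵ: add s10.
From s10 via ϵ: add s4.
From s4 via ϵ: add s9.
From s9 via ϵ: add s0, s16.
No new states can be added; the closed set is {s0, s2, s4, s5, s6, s8, s9, s10, s11, s15, s16}.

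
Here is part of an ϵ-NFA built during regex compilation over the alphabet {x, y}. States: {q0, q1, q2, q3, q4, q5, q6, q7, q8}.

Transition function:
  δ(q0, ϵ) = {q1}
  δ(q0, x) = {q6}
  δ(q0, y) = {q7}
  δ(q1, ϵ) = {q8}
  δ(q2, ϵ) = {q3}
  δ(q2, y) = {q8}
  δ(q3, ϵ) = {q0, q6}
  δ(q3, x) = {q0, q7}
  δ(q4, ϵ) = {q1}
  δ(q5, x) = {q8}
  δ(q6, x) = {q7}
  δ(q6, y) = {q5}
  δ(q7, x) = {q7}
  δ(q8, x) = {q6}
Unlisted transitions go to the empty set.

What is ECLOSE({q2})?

Start with {q2}.
From q2 via ϵ: add q3.
From q3 via ϵ: add q0, q6.
From q0 via ϵ: add q1.
From q1 via ϵ: add q8.
No new states can be added; the closed set is {q0, q1, q2, q3, q6, q8}.

{q0, q1, q2, q3, q6, q8}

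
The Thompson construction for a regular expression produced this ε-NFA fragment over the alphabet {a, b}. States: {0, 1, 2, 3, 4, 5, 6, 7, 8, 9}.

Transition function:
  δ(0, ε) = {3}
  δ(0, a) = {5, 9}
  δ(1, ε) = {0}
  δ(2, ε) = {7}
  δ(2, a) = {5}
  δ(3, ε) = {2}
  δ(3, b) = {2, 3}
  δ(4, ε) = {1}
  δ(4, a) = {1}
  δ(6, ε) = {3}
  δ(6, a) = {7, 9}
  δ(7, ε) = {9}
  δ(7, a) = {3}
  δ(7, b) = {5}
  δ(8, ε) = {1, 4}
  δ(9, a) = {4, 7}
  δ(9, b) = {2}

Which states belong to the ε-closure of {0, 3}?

{0, 2, 3, 7, 9}

Start with {0, 3}.
From 3 via ε: add 2.
From 2 via ε: add 7.
From 7 via ε: add 9.
No new states can be added; the closed set is {0, 2, 3, 7, 9}.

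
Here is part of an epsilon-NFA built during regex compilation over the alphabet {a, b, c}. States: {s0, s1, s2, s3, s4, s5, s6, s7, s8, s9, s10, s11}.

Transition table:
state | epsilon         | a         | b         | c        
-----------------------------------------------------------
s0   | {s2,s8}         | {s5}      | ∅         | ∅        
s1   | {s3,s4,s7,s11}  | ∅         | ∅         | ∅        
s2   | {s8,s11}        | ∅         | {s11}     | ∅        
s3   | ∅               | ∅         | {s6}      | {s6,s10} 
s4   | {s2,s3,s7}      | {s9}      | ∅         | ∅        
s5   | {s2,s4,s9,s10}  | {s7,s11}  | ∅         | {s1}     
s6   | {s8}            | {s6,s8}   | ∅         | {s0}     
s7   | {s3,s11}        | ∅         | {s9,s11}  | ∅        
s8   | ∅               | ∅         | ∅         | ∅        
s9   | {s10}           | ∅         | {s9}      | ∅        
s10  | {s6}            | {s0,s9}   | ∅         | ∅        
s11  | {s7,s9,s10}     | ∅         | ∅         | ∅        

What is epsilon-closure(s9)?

Start with {s9}.
From s9 via epsilon: add s10.
From s10 via epsilon: add s6.
From s6 via epsilon: add s8.
No new states can be added; the closed set is {s6, s8, s9, s10}.

{s6, s8, s9, s10}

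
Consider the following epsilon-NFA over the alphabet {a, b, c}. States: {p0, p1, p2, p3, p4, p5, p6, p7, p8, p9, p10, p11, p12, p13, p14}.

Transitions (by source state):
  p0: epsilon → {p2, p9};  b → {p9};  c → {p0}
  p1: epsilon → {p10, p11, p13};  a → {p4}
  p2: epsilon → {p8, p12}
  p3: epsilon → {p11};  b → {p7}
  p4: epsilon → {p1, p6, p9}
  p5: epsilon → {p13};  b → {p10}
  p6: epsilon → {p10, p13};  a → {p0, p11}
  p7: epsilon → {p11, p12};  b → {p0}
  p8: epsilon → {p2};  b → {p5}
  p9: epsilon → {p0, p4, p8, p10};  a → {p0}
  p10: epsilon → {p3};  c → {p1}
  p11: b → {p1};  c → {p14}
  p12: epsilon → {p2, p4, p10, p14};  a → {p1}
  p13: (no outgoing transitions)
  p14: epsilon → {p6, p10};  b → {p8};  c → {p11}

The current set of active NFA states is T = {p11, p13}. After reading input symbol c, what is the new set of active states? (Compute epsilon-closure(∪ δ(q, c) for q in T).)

{p3, p6, p10, p11, p13, p14}

p11 on c → {p14}.
No c-transition from p13.
Union after reading c: {p14}.
Now take the epsilon-closure:
From p14 via epsilon: add p6, p10.
From p6 via epsilon: add p13.
From p10 via epsilon: add p3.
From p3 via epsilon: add p11.
No new states can be added; the closed set is {p3, p6, p10, p11, p13, p14}.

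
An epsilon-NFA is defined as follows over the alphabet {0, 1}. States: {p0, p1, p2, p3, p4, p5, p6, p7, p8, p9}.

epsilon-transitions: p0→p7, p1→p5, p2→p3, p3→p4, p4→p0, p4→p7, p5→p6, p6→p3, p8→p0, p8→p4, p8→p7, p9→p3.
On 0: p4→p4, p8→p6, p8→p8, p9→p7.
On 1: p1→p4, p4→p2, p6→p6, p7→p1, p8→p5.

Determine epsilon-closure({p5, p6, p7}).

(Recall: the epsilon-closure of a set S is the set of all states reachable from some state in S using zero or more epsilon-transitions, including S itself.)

Start with {p5, p6, p7}.
From p6 via epsilon: add p3.
From p3 via epsilon: add p4.
From p4 via epsilon: add p0.
No new states can be added; the closed set is {p0, p3, p4, p5, p6, p7}.

{p0, p3, p4, p5, p6, p7}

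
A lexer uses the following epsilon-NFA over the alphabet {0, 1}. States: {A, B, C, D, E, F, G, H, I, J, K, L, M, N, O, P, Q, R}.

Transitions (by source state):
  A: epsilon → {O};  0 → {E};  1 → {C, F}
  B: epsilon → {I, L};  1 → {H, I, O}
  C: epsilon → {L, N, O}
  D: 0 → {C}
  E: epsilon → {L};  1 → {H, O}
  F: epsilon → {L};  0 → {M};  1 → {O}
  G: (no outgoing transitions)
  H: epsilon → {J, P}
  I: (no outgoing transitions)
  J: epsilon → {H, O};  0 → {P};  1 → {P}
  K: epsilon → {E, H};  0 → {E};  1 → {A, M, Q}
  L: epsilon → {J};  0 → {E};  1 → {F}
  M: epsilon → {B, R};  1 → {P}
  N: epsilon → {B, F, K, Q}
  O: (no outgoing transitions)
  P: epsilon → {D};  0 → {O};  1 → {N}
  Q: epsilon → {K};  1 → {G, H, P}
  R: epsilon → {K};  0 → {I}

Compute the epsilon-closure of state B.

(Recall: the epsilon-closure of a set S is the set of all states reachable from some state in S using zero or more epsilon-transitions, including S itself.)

Start with {B}.
From B via epsilon: add I, L.
From L via epsilon: add J.
From J via epsilon: add H, O.
From H via epsilon: add P.
From P via epsilon: add D.
No new states can be added; the closed set is {B, D, H, I, J, L, O, P}.

{B, D, H, I, J, L, O, P}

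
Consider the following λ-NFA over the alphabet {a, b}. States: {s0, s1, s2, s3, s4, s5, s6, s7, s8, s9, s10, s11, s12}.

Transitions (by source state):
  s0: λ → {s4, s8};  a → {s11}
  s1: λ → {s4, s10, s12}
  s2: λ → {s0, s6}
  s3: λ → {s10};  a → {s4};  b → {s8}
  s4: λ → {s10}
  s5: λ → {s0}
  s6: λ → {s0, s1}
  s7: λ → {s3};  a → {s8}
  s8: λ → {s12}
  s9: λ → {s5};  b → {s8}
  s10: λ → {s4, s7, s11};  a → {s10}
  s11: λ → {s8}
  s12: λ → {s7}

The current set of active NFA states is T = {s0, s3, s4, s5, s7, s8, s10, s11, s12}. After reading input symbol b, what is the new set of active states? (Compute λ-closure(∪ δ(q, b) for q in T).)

s3 on b → {s8}.
No b-transition from s0, s4, s5, s7, s8, s10, s11, s12.
Union after reading b: {s8}.
Now take the λ-closure:
From s8 via λ: add s12.
From s12 via λ: add s7.
From s7 via λ: add s3.
From s3 via λ: add s10.
From s10 via λ: add s4, s11.
No new states can be added; the closed set is {s3, s4, s7, s8, s10, s11, s12}.

{s3, s4, s7, s8, s10, s11, s12}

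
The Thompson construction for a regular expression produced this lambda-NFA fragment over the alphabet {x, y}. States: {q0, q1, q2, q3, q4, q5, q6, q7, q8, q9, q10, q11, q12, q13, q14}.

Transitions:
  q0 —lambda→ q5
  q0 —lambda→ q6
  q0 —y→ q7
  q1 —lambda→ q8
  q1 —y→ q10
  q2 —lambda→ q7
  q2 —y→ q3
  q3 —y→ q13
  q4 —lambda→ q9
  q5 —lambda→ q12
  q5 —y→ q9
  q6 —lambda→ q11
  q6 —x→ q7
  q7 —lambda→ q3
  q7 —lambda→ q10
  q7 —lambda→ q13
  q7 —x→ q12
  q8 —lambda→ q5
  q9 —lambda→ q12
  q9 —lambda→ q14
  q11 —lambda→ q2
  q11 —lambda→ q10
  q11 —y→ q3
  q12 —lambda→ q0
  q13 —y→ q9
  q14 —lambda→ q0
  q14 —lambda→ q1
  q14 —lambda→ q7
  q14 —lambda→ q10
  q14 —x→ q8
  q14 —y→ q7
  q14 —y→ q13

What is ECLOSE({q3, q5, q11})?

{q0, q2, q3, q5, q6, q7, q10, q11, q12, q13}

Start with {q3, q5, q11}.
From q5 via lambda: add q12.
From q11 via lambda: add q2, q10.
From q2 via lambda: add q7.
From q12 via lambda: add q0.
From q0 via lambda: add q6.
From q7 via lambda: add q13.
No new states can be added; the closed set is {q0, q2, q3, q5, q6, q7, q10, q11, q12, q13}.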